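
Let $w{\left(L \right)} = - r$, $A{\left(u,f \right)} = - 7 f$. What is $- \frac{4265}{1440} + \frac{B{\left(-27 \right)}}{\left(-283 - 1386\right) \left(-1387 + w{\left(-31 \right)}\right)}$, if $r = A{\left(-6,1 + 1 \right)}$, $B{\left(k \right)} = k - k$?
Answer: $- \frac{853}{288} \approx -2.9618$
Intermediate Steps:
$B{\left(k \right)} = 0$
$r = -14$ ($r = - 7 \left(1 + 1\right) = \left(-7\right) 2 = -14$)
$w{\left(L \right)} = 14$ ($w{\left(L \right)} = \left(-1\right) \left(-14\right) = 14$)
$- \frac{4265}{1440} + \frac{B{\left(-27 \right)}}{\left(-283 - 1386\right) \left(-1387 + w{\left(-31 \right)}\right)} = - \frac{4265}{1440} + \frac{0}{\left(-283 - 1386\right) \left(-1387 + 14\right)} = \left(-4265\right) \frac{1}{1440} + \frac{0}{\left(-1669\right) \left(-1373\right)} = - \frac{853}{288} + \frac{0}{2291537} = - \frac{853}{288} + 0 \cdot \frac{1}{2291537} = - \frac{853}{288} + 0 = - \frac{853}{288}$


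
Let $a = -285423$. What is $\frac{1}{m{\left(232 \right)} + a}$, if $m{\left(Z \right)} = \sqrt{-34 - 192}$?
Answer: $- \frac{285423}{81466289155} - \frac{i \sqrt{226}}{81466289155} \approx -3.5036 \cdot 10^{-6} - 1.8453 \cdot 10^{-10} i$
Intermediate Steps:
$m{\left(Z \right)} = i \sqrt{226}$ ($m{\left(Z \right)} = \sqrt{-226} = i \sqrt{226}$)
$\frac{1}{m{\left(232 \right)} + a} = \frac{1}{i \sqrt{226} - 285423} = \frac{1}{-285423 + i \sqrt{226}}$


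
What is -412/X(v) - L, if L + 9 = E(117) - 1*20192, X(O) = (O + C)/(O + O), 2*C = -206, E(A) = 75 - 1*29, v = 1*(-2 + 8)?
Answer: 1959979/97 ≈ 20206.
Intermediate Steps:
v = 6 (v = 1*6 = 6)
E(A) = 46 (E(A) = 75 - 29 = 46)
C = -103 (C = (½)*(-206) = -103)
X(O) = (-103 + O)/(2*O) (X(O) = (O - 103)/(O + O) = (-103 + O)/((2*O)) = (-103 + O)*(1/(2*O)) = (-103 + O)/(2*O))
L = -20155 (L = -9 + (46 - 1*20192) = -9 + (46 - 20192) = -9 - 20146 = -20155)
-412/X(v) - L = -412*12/(-103 + 6) - 1*(-20155) = -412/((½)*(⅙)*(-97)) + 20155 = -412/(-97/12) + 20155 = -412*(-12/97) + 20155 = 4944/97 + 20155 = 1959979/97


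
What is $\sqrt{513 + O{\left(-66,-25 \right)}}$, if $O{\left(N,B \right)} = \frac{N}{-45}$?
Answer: $\frac{\sqrt{115755}}{15} \approx 22.682$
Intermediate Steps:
$O{\left(N,B \right)} = - \frac{N}{45}$ ($O{\left(N,B \right)} = N \left(- \frac{1}{45}\right) = - \frac{N}{45}$)
$\sqrt{513 + O{\left(-66,-25 \right)}} = \sqrt{513 - - \frac{22}{15}} = \sqrt{513 + \frac{22}{15}} = \sqrt{\frac{7717}{15}} = \frac{\sqrt{115755}}{15}$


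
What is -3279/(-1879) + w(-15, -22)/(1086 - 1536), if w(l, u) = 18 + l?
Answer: 489971/281850 ≈ 1.7384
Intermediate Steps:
-3279/(-1879) + w(-15, -22)/(1086 - 1536) = -3279/(-1879) + (18 - 15)/(1086 - 1536) = -3279*(-1/1879) + 3/(-450) = 3279/1879 + 3*(-1/450) = 3279/1879 - 1/150 = 489971/281850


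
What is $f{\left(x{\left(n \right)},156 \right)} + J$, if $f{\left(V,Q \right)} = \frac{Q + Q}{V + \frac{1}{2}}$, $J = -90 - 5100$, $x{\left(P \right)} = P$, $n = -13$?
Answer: $- \frac{130374}{25} \approx -5215.0$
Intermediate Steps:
$J = -5190$ ($J = -90 - 5100 = -5190$)
$f{\left(V,Q \right)} = \frac{2 Q}{\frac{1}{2} + V}$ ($f{\left(V,Q \right)} = \frac{2 Q}{V + \frac{1}{2}} = \frac{2 Q}{\frac{1}{2} + V}$)
$f{\left(x{\left(n \right)},156 \right)} + J = 4 \cdot 156 \frac{1}{1 + 2 \left(-13\right)} - 5190 = 4 \cdot 156 \frac{1}{1 - 26} - 5190 = 4 \cdot 156 \frac{1}{-25} - 5190 = 4 \cdot 156 \left(- \frac{1}{25}\right) - 5190 = - \frac{624}{25} - 5190 = - \frac{130374}{25}$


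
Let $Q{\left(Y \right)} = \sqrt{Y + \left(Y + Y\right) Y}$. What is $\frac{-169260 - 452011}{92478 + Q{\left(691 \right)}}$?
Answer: $- \frac{19151299846}{2850408277} + \frac{621271 \sqrt{955653}}{8551224831} \approx -6.6478$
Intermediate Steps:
$Q{\left(Y \right)} = \sqrt{Y + 2 Y^{2}}$ ($Q{\left(Y \right)} = \sqrt{Y + 2 Y Y} = \sqrt{Y + 2 Y^{2}}$)
$\frac{-169260 - 452011}{92478 + Q{\left(691 \right)}} = \frac{-169260 - 452011}{92478 + \sqrt{691 \left(1 + 2 \cdot 691\right)}} = - \frac{621271}{92478 + \sqrt{691 \left(1 + 1382\right)}} = - \frac{621271}{92478 + \sqrt{691 \cdot 1383}} = - \frac{621271}{92478 + \sqrt{955653}}$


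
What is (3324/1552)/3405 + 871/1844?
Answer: 48010221/101507590 ≈ 0.47297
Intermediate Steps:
(3324/1552)/3405 + 871/1844 = (3324*(1/1552))*(1/3405) + 871*(1/1844) = (831/388)*(1/3405) + 871/1844 = 277/440380 + 871/1844 = 48010221/101507590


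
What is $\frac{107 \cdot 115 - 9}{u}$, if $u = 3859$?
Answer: $\frac{12296}{3859} \approx 3.1863$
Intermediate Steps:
$\frac{107 \cdot 115 - 9}{u} = \frac{107 \cdot 115 - 9}{3859} = \left(12305 - 9\right) \frac{1}{3859} = 12296 \cdot \frac{1}{3859} = \frac{12296}{3859}$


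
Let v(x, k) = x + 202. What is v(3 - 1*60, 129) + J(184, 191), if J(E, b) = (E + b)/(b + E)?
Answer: 146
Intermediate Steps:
v(x, k) = 202 + x
J(E, b) = 1 (J(E, b) = (E + b)/(E + b) = 1)
v(3 - 1*60, 129) + J(184, 191) = (202 + (3 - 1*60)) + 1 = (202 + (3 - 60)) + 1 = (202 - 57) + 1 = 145 + 1 = 146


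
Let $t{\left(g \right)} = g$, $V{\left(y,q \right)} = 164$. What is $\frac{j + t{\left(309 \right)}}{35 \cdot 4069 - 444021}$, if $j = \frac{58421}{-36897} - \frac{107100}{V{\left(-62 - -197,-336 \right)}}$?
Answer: $\frac{522864343}{456262619862} \approx 0.001146$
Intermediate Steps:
$j = - \frac{990312436}{1512777}$ ($j = \frac{58421}{-36897} - \frac{107100}{164} = 58421 \left(- \frac{1}{36897}\right) - \frac{26775}{41} = - \frac{58421}{36897} - \frac{26775}{41} = - \frac{990312436}{1512777} \approx -654.63$)
$\frac{j + t{\left(309 \right)}}{35 \cdot 4069 - 444021} = \frac{- \frac{990312436}{1512777} + 309}{35 \cdot 4069 - 444021} = - \frac{522864343}{1512777 \left(142415 - 444021\right)} = - \frac{522864343}{1512777 \left(-301606\right)} = \left(- \frac{522864343}{1512777}\right) \left(- \frac{1}{301606}\right) = \frac{522864343}{456262619862}$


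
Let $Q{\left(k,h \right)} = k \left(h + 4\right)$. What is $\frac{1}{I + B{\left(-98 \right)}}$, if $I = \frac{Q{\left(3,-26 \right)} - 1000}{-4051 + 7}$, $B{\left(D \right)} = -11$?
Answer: $- \frac{2022}{21709} \approx -0.093141$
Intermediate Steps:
$Q{\left(k,h \right)} = k \left(4 + h\right)$
$I = \frac{533}{2022}$ ($I = \frac{3 \left(4 - 26\right) - 1000}{-4051 + 7} = \frac{3 \left(-22\right) - 1000}{-4044} = \left(-66 - 1000\right) \left(- \frac{1}{4044}\right) = \left(-1066\right) \left(- \frac{1}{4044}\right) = \frac{533}{2022} \approx 0.2636$)
$\frac{1}{I + B{\left(-98 \right)}} = \frac{1}{\frac{533}{2022} - 11} = \frac{1}{- \frac{21709}{2022}} = - \frac{2022}{21709}$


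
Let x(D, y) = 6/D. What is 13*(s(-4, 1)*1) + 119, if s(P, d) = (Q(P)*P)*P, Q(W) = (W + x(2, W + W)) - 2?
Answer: -505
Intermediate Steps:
Q(W) = 1 + W (Q(W) = (W + 6/2) - 2 = (W + 6*(1/2)) - 2 = (W + 3) - 2 = (3 + W) - 2 = 1 + W)
s(P, d) = P**2*(1 + P) (s(P, d) = ((1 + P)*P)*P = (P*(1 + P))*P = P**2*(1 + P))
13*(s(-4, 1)*1) + 119 = 13*(((-4)**2*(1 - 4))*1) + 119 = 13*((16*(-3))*1) + 119 = 13*(-48*1) + 119 = 13*(-48) + 119 = -624 + 119 = -505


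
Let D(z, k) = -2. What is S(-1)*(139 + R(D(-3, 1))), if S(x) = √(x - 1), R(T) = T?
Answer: 137*I*√2 ≈ 193.75*I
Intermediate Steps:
S(x) = √(-1 + x)
S(-1)*(139 + R(D(-3, 1))) = √(-1 - 1)*(139 - 2) = √(-2)*137 = (I*√2)*137 = 137*I*√2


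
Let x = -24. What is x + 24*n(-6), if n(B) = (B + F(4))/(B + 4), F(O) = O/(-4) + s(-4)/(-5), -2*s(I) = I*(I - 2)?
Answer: 156/5 ≈ 31.200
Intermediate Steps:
s(I) = -I*(-2 + I)/2 (s(I) = -I*(I - 2)/2 = -I*(-2 + I)/2)
F(O) = 12/5 - O/4 (F(O) = O/(-4) + ((½)*(-4)*(2 - 1*(-4)))/(-5) = O*(-¼) + ((½)*(-4)*(2 + 4))*(-⅕) = -O/4 + ((½)*(-4)*6)*(-⅕) = -O/4 - 12*(-⅕) = -O/4 + 12/5 = 12/5 - O/4)
n(B) = (7/5 + B)/(4 + B) (n(B) = (B + (12/5 - ¼*4))/(B + 4) = (B + (12/5 - 1))/(4 + B) = (B + 7/5)/(4 + B) = (7/5 + B)/(4 + B))
x + 24*n(-6) = -24 + 24*((7/5 - 6)/(4 - 6)) = -24 + 24*(-23/5/(-2)) = -24 + 24*(-½*(-23/5)) = -24 + 24*(23/10) = -24 + 276/5 = 156/5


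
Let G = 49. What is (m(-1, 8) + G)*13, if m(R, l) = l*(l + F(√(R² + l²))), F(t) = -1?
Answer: 1365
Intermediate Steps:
m(R, l) = l*(-1 + l) (m(R, l) = l*(l - 1) = l*(-1 + l))
(m(-1, 8) + G)*13 = (8*(-1 + 8) + 49)*13 = (8*7 + 49)*13 = (56 + 49)*13 = 105*13 = 1365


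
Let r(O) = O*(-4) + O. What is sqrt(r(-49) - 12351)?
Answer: 6*I*sqrt(339) ≈ 110.47*I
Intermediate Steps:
r(O) = -3*O (r(O) = -4*O + O = -3*O)
sqrt(r(-49) - 12351) = sqrt(-3*(-49) - 12351) = sqrt(147 - 12351) = sqrt(-12204) = 6*I*sqrt(339)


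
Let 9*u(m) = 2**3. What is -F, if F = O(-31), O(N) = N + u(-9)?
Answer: 271/9 ≈ 30.111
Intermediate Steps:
u(m) = 8/9 (u(m) = (1/9)*2**3 = (1/9)*8 = 8/9)
O(N) = 8/9 + N (O(N) = N + 8/9 = 8/9 + N)
F = -271/9 (F = 8/9 - 31 = -271/9 ≈ -30.111)
-F = -1*(-271/9) = 271/9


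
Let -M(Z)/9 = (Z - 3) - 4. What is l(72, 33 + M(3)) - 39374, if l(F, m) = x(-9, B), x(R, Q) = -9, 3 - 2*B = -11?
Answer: -39383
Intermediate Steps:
B = 7 (B = 3/2 - ½*(-11) = 3/2 + 11/2 = 7)
M(Z) = 63 - 9*Z (M(Z) = -9*((Z - 3) - 4) = -9*((-3 + Z) - 4) = -9*(-7 + Z) = 63 - 9*Z)
l(F, m) = -9
l(72, 33 + M(3)) - 39374 = -9 - 39374 = -39383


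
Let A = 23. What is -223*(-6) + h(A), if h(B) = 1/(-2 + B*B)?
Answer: 705127/527 ≈ 1338.0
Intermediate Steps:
h(B) = 1/(-2 + B**2)
-223*(-6) + h(A) = -223*(-6) + 1/(-2 + 23**2) = 1338 + 1/(-2 + 529) = 1338 + 1/527 = 705127/527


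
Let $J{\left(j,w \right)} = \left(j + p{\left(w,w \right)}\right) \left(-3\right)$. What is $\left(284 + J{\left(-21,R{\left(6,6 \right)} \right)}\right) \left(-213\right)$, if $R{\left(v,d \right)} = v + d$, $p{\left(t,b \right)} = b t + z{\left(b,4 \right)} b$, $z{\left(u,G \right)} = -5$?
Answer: $-20235$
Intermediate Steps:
$p{\left(t,b \right)} = - 5 b + b t$ ($p{\left(t,b \right)} = b t - 5 b = - 5 b + b t$)
$R{\left(v,d \right)} = d + v$
$J{\left(j,w \right)} = - 3 j - 3 w \left(-5 + w\right)$ ($J{\left(j,w \right)} = \left(j + w \left(-5 + w\right)\right) \left(-3\right) = - 3 j - 3 w \left(-5 + w\right)$)
$\left(284 + J{\left(-21,R{\left(6,6 \right)} \right)}\right) \left(-213\right) = \left(284 - \left(-63 + 3 \left(6 + 6\right) \left(-5 + \left(6 + 6\right)\right)\right)\right) \left(-213\right) = \left(284 + \left(63 - 36 \left(-5 + 12\right)\right)\right) \left(-213\right) = \left(284 + \left(63 - 36 \cdot 7\right)\right) \left(-213\right) = \left(284 + \left(63 - 252\right)\right) \left(-213\right) = \left(284 - 189\right) \left(-213\right) = 95 \left(-213\right) = -20235$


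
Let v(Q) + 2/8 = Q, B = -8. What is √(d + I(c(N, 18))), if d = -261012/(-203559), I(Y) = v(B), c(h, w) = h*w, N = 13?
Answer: I*√128319047449/135706 ≈ 2.6397*I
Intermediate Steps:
v(Q) = -¼ + Q
I(Y) = -33/4 (I(Y) = -¼ - 8 = -33/4)
d = 87004/67853 (d = -261012*(-1/203559) = 87004/67853 ≈ 1.2822)
√(d + I(c(N, 18))) = √(87004/67853 - 33/4) = √(-1891133/271412) = I*√128319047449/135706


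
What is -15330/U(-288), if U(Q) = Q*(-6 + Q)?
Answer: -365/2016 ≈ -0.18105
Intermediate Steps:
-15330/U(-288) = -15330*(-1/(288*(-6 - 288))) = -15330/((-288*(-294))) = -15330/84672 = -15330*1/84672 = -365/2016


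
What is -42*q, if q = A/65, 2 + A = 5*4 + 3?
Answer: -882/65 ≈ -13.569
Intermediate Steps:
A = 21 (A = -2 + (5*4 + 3) = -2 + (20 + 3) = -2 + 23 = 21)
q = 21/65 ≈ 0.32308
-42*q = -42*21/65 = -882/65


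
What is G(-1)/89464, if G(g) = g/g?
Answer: 1/89464 ≈ 1.1178e-5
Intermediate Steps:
G(g) = 1
G(-1)/89464 = 1/89464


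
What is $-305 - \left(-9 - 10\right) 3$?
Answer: $-248$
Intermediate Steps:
$-305 - \left(-9 - 10\right) 3 = -305 - \left(-19\right) 3 = -305 - -57 = -305 + 57 = -248$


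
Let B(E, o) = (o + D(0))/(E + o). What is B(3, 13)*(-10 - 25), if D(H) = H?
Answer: -455/16 ≈ -28.438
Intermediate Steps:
B(E, o) = o/(E + o) (B(E, o) = (o + 0)/(E + o) = o/(E + o))
B(3, 13)*(-10 - 25) = (13/(3 + 13))*(-10 - 25) = (13/16)*(-35) = -455/16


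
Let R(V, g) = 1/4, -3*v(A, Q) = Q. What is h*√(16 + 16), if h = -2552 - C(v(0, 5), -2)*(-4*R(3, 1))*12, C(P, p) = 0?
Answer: -10208*√2 ≈ -14436.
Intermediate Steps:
v(A, Q) = -Q/3
R(V, g) = ¼
h = -2552 (h = -2552 - 0*(-4*¼)*12 = -2552 - 0*(-1)*12 = -2552 - 0*12 = -2552 - 1*0 = -2552 + 0 = -2552)
h*√(16 + 16) = -2552*√(16 + 16) = -10208*√2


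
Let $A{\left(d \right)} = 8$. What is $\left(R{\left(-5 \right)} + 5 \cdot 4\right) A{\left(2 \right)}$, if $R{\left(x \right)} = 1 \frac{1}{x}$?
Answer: $\frac{792}{5} \approx 158.4$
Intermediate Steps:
$R{\left(x \right)} = \frac{1}{x}$
$\left(R{\left(-5 \right)} + 5 \cdot 4\right) A{\left(2 \right)} = \left(\frac{1}{-5} + 5 \cdot 4\right) 8 = \left(- \frac{1}{5} + 20\right) 8 = \frac{99}{5} \cdot 8 = \frac{792}{5}$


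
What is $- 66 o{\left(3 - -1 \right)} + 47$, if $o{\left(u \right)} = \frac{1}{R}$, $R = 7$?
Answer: $\frac{263}{7} \approx 37.571$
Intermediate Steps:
$o{\left(u \right)} = \frac{1}{7}$
$- 66 o{\left(3 - -1 \right)} + 47 = \left(-66\right) \frac{1}{7} + 47 = - \frac{66}{7} + 47 = \frac{263}{7}$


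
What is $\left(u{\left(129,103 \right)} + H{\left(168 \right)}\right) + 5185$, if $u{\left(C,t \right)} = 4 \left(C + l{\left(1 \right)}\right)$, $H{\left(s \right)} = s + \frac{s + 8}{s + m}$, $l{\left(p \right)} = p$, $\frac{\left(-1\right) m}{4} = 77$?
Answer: $\frac{205511}{35} \approx 5871.7$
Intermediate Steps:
$m = -308$ ($m = \left(-4\right) 77 = -308$)
$H{\left(s \right)} = s + \frac{8 + s}{-308 + s}$ ($H{\left(s \right)} = s + \frac{s + 8}{s - 308} = s + \frac{8 + s}{-308 + s}$)
$u{\left(C,t \right)} = 4 + 4 C$ ($u{\left(C,t \right)} = 4 \left(C + 1\right) = 4 \left(1 + C\right) = 4 + 4 C$)
$\left(u{\left(129,103 \right)} + H{\left(168 \right)}\right) + 5185 = \left(\left(4 + 4 \cdot 129\right) + \frac{8 + 168^{2} - 51576}{-308 + 168}\right) + 5185 = \left(\left(4 + 516\right) + \frac{8 + 28224 - 51576}{-140}\right) + 5185 = \left(520 - - \frac{5836}{35}\right) + 5185 = \left(520 + \frac{5836}{35}\right) + 5185 = \frac{24036}{35} + 5185 = \frac{205511}{35}$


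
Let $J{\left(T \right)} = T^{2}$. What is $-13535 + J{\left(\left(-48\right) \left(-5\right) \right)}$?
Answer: $44065$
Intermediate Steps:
$-13535 + J{\left(\left(-48\right) \left(-5\right) \right)} = -13535 + \left(\left(-48\right) \left(-5\right)\right)^{2} = -13535 + 240^{2} = -13535 + 57600 = 44065$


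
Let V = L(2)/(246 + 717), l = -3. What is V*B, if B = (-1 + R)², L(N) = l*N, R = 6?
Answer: -50/321 ≈ -0.15576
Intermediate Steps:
L(N) = -3*N
V = -2/321 (V = (-3*2)/(246 + 717) = -6/963 = -6*1/963 = -2/321 ≈ -0.0062305)
B = 25 (B = (-1 + 6)² = 5² = 25)
V*B = -2/321*25 = -50/321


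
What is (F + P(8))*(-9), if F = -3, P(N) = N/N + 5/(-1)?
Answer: 63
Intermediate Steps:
P(N) = -4 (P(N) = 1 + 5*(-1) = 1 - 5 = -4)
(F + P(8))*(-9) = (-3 - 4)*(-9) = -7*(-9) = 63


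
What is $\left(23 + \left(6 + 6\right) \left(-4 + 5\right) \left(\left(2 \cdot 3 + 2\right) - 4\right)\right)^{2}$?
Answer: $5041$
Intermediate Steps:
$\left(23 + \left(6 + 6\right) \left(-4 + 5\right) \left(\left(2 \cdot 3 + 2\right) - 4\right)\right)^{2} = \left(23 + 12 \cdot 1 \left(\left(6 + 2\right) - 4\right)\right)^{2} = \left(23 + 12 \left(8 - 4\right)\right)^{2} = \left(23 + 12 \cdot 4\right)^{2} = \left(23 + 48\right)^{2} = 71^{2} = 5041$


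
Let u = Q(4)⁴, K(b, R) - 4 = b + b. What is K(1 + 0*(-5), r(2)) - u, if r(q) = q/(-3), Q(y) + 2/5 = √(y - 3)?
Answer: 3669/625 ≈ 5.8704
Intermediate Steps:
Q(y) = -⅖ + √(-3 + y) (Q(y) = -⅖ + √(y - 3) = -⅖ + √(-3 + y))
r(q) = -q/3 (r(q) = q*(-⅓) = -q/3)
K(b, R) = 4 + 2*b (K(b, R) = 4 + (b + b) = 4 + 2*b)
u = 81/625 (u = (-⅖ + √(-3 + 4))⁴ = (-⅖ + √1)⁴ = (-⅖ + 1)⁴ = (⅗)⁴ = 81/625 ≈ 0.12960)
K(1 + 0*(-5), r(2)) - u = (4 + 2*(1 + 0*(-5))) - 1*81/625 = (4 + 2*(1 + 0)) - 81/625 = (4 + 2*1) - 81/625 = (4 + 2) - 81/625 = 6 - 81/625 = 3669/625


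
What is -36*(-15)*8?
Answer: 4320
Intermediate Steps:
-36*(-15)*8 = 540*8 = 4320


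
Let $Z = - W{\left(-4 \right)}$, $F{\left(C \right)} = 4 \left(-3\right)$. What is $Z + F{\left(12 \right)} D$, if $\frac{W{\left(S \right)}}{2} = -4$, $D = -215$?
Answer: $2588$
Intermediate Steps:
$F{\left(C \right)} = -12$
$W{\left(S \right)} = -8$ ($W{\left(S \right)} = 2 \left(-4\right) = -8$)
$Z = 8$ ($Z = \left(-1\right) \left(-8\right) = 8$)
$Z + F{\left(12 \right)} D = 8 - -2580 = 8 + 2580 = 2588$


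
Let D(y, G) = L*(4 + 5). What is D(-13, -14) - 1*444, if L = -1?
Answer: -453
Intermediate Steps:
D(y, G) = -9 (D(y, G) = -(4 + 5) = -1*9 = -9)
D(-13, -14) - 1*444 = -9 - 1*444 = -9 - 444 = -453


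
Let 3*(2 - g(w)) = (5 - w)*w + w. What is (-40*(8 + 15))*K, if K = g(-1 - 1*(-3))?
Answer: 1840/3 ≈ 613.33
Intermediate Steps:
g(w) = 2 - w/3 - w*(5 - w)/3 (g(w) = 2 - ((5 - w)*w + w)/3 = 2 - (w*(5 - w) + w)/3 = 2 - (w + w*(5 - w))/3 = 2 + (-w/3 - w*(5 - w)/3) = 2 - w/3 - w*(5 - w)/3)
K = -⅔ (K = 2 - 2*(-1 - 1*(-3)) + (-1 - 1*(-3))²/3 = 2 - 2*(-1 + 3) + (-1 + 3)²/3 = 2 - 2*2 + (⅓)*2² = 2 - 4 + (⅓)*4 = 2 - 4 + 4/3 = -⅔ ≈ -0.66667)
(-40*(8 + 15))*K = -40*(8 + 15)*(-⅔) = -40*23*(-⅔) = -920*(-⅔) = 1840/3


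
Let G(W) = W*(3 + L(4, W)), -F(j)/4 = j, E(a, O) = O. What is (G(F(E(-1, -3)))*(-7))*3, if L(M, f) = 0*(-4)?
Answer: -756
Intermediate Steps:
L(M, f) = 0
F(j) = -4*j
G(W) = 3*W (G(W) = W*(3 + 0) = W*3 = 3*W)
(G(F(E(-1, -3)))*(-7))*3 = ((3*(-4*(-3)))*(-7))*3 = ((3*12)*(-7))*3 = (36*(-7))*3 = -252*3 = -756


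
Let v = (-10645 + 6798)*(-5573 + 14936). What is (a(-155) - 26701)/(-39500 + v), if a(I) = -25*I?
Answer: 22826/36058961 ≈ 0.00063302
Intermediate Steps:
v = -36019461 (v = -3847*9363 = -36019461)
(a(-155) - 26701)/(-39500 + v) = (-25*(-155) - 26701)/(-39500 - 36019461) = (3875 - 26701)/(-36058961) = -22826*(-1/36058961) = 22826/36058961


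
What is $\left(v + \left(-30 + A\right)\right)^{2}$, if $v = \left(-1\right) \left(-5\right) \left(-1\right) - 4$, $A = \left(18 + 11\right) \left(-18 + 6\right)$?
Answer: $149769$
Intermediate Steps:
$A = -348$ ($A = 29 \left(-12\right) = -348$)
$v = -9$ ($v = 5 \left(-1\right) - 4 = -5 - 4 = -9$)
$\left(v + \left(-30 + A\right)\right)^{2} = \left(-9 - 378\right)^{2} = \left(-387\right)^{2} = 149769$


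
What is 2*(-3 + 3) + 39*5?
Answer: 195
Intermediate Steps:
2*(-3 + 3) + 39*5 = 2*0 + 195 = 0 + 195 = 195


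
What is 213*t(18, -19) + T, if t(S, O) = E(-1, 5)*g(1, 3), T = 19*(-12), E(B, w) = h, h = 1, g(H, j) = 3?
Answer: 411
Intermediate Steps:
E(B, w) = 1
T = -228
t(S, O) = 3 (t(S, O) = 1*3 = 3)
213*t(18, -19) + T = 213*3 - 228 = 639 - 228 = 411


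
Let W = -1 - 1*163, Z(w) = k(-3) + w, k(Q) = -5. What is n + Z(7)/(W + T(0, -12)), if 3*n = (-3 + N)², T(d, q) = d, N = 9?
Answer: 983/82 ≈ 11.988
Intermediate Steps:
Z(w) = -5 + w
n = 12 (n = (-3 + 9)²/3 = (⅓)*6² = (⅓)*36 = 12)
W = -164 (W = -1 - 163 = -164)
n + Z(7)/(W + T(0, -12)) = 12 + (-5 + 7)/(-164 + 0) = 12 + 2/(-164) = 12 + 2*(-1/164) = 12 - 1/82 = 983/82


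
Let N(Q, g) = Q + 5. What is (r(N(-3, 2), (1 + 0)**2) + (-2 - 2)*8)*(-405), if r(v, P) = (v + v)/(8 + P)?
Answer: 12780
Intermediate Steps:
N(Q, g) = 5 + Q
r(v, P) = 2*v/(8 + P) (r(v, P) = (2*v)/(8 + P) = 2*v/(8 + P))
(r(N(-3, 2), (1 + 0)**2) + (-2 - 2)*8)*(-405) = (2*(5 - 3)/(8 + (1 + 0)**2) + (-2 - 2)*8)*(-405) = (2*2/(8 + 1**2) - 4*8)*(-405) = (2*2/(8 + 1) - 32)*(-405) = (2*2/9 - 32)*(-405) = (2*2*(1/9) - 32)*(-405) = (4/9 - 32)*(-405) = -284/9*(-405) = 12780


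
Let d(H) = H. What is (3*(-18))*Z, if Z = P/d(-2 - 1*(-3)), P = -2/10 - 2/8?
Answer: 243/10 ≈ 24.300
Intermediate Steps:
P = -9/20 (P = -2*⅒ - 2*⅛ = -⅕ - ¼ = -9/20 ≈ -0.45000)
Z = -9/20 (Z = -9/(20*(-2 - 1*(-3))) = -9/(20*(-2 + 3)) = -9/20/1 = -9/20*1 = -9/20 ≈ -0.45000)
(3*(-18))*Z = (3*(-18))*(-9/20) = -54*(-9/20) = 243/10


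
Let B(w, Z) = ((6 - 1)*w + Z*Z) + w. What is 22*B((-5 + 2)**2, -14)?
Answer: 5500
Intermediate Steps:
B(w, Z) = Z**2 + 6*w (B(w, Z) = (5*w + Z**2) + w = (Z**2 + 5*w) + w = Z**2 + 6*w)
22*B((-5 + 2)**2, -14) = 22*((-14)**2 + 6*(-5 + 2)**2) = 22*(196 + 6*(-3)**2) = 22*(196 + 6*9) = 22*(196 + 54) = 22*250 = 5500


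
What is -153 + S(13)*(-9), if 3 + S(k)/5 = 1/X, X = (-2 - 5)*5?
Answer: -117/7 ≈ -16.714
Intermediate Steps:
X = -35 (X = -7*5 = -35)
S(k) = -106/7 (S(k) = -15 + 5/(-35) = -15 + 5*(-1/35) = -15 - ⅐ = -106/7)
-153 + S(13)*(-9) = -153 - 106/7*(-9) = -153 + 954/7 = -117/7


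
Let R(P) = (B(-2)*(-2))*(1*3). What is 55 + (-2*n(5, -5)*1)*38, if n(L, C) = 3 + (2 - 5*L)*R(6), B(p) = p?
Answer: 20803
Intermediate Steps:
R(P) = 12 (R(P) = (-2*(-2))*(1*3) = 4*3 = 12)
n(L, C) = 27 - 60*L (n(L, C) = 3 + (2 - 5*L)*12 = 3 + (24 - 60*L) = 27 - 60*L)
55 + (-2*n(5, -5)*1)*38 = 55 + (-2*(27 - 60*5)*1)*38 = 55 + (-2*(27 - 300)*1)*38 = 55 + (-2*(-273)*1)*38 = 55 + (546*1)*38 = 55 + 546*38 = 55 + 20748 = 20803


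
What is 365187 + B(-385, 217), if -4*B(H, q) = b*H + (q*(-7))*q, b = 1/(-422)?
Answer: 755536177/1688 ≈ 4.4759e+5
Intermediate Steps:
b = -1/422 ≈ -0.0023697
B(H, q) = H/1688 + 7*q**2/4 (B(H, q) = -(-H/422 + (q*(-7))*q)/4 = -(-H/422 + (-7*q)*q)/4 = -(-H/422 - 7*q**2)/4 = -(-7*q**2 - H/422)/4 = H/1688 + 7*q**2/4)
365187 + B(-385, 217) = 365187 + ((1/1688)*(-385) + (7/4)*217**2) = 365187 + (-385/1688 + (7/4)*47089) = 365187 + (-385/1688 + 329623/4) = 365187 + 139100521/1688 = 755536177/1688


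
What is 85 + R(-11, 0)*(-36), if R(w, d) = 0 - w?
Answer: -311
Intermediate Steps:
R(w, d) = -w
85 + R(-11, 0)*(-36) = 85 - 1*(-11)*(-36) = 85 + 11*(-36) = 85 - 396 = -311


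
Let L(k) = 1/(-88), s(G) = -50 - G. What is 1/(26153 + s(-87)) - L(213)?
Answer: 13139/1152360 ≈ 0.011402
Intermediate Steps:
L(k) = -1/88
1/(26153 + s(-87)) - L(213) = 1/(26153 + (-50 - 1*(-87))) - 1*(-1/88) = 1/(26153 + (-50 + 87)) + 1/88 = 1/(26153 + 37) + 1/88 = 1/26190 + 1/88 = 13139/1152360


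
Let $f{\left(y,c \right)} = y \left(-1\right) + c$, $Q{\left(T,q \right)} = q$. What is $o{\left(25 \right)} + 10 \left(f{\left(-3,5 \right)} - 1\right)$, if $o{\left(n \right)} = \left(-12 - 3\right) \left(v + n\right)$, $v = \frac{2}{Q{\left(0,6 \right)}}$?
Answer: $-310$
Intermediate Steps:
$f{\left(y,c \right)} = c - y$ ($f{\left(y,c \right)} = - y + c = c - y$)
$v = \frac{1}{3}$ ($v = \frac{2}{6} = 2 \cdot \frac{1}{6} = \frac{1}{3} \approx 0.33333$)
$o{\left(n \right)} = -5 - 15 n$ ($o{\left(n \right)} = \left(-12 - 3\right) \left(\frac{1}{3} + n\right) = - 15 \left(\frac{1}{3} + n\right) = -5 - 15 n$)
$o{\left(25 \right)} + 10 \left(f{\left(-3,5 \right)} - 1\right) = \left(-5 - 375\right) + 10 \left(\left(5 - -3\right) - 1\right) = \left(-5 - 375\right) + 10 \left(\left(5 + 3\right) - 1\right) = -380 + 10 \left(8 - 1\right) = -380 + 10 \cdot 7 = -380 + 70 = -310$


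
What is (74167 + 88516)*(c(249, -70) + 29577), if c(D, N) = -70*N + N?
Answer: 5597433981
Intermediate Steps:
c(D, N) = -69*N
(74167 + 88516)*(c(249, -70) + 29577) = (74167 + 88516)*(-69*(-70) + 29577) = 162683*(4830 + 29577) = 162683*34407 = 5597433981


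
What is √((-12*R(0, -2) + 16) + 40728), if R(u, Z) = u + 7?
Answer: 2*√10165 ≈ 201.64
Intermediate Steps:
R(u, Z) = 7 + u
√((-12*R(0, -2) + 16) + 40728) = √((-12*(7 + 0) + 16) + 40728) = √((-12*7 + 16) + 40728) = √((-84 + 16) + 40728) = √(-68 + 40728) = √40660 = 2*√10165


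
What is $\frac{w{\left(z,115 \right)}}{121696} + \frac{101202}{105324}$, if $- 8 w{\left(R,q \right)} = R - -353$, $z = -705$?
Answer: $\frac{256677351}{267031448} \approx 0.96123$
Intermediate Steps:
$w{\left(R,q \right)} = - \frac{353}{8} - \frac{R}{8}$ ($w{\left(R,q \right)} = - \frac{R - -353}{8} = - \frac{R + 353}{8} = - \frac{353 + R}{8} = - \frac{353}{8} - \frac{R}{8}$)
$\frac{w{\left(z,115 \right)}}{121696} + \frac{101202}{105324} = \frac{- \frac{353}{8} - - \frac{705}{8}}{121696} + \frac{101202}{105324} = \left(- \frac{353}{8} + \frac{705}{8}\right) \frac{1}{121696} + 101202 \cdot \frac{1}{105324} = 44 \cdot \frac{1}{121696} + \frac{16867}{17554} = \frac{11}{30424} + \frac{16867}{17554} = \frac{256677351}{267031448}$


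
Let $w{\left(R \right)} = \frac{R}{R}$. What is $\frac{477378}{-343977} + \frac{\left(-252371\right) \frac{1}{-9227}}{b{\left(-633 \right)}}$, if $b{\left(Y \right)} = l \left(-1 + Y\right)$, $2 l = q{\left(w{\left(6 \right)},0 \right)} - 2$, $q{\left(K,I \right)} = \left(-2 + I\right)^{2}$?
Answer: $- \frac{959810658157}{670745747962} \approx -1.431$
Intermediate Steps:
$w{\left(R \right)} = 1$
$l = 1$ ($l = \frac{\left(-2 + 0\right)^{2} - 2}{2} = \frac{\left(-2\right)^{2} - 2}{2} = \frac{4 - 2}{2} = \frac{1}{2} \cdot 2 = 1$)
$b{\left(Y \right)} = -1 + Y$ ($b{\left(Y \right)} = 1 \left(-1 + Y\right) = -1 + Y$)
$\frac{477378}{-343977} + \frac{\left(-252371\right) \frac{1}{-9227}}{b{\left(-633 \right)}} = \frac{477378}{-343977} + \frac{\left(-252371\right) \frac{1}{-9227}}{-1 - 633} = 477378 \left(- \frac{1}{343977}\right) + \frac{\left(-252371\right) \left(- \frac{1}{9227}\right)}{-634} = - \frac{159126}{114659} + \frac{252371}{9227} \left(- \frac{1}{634}\right) = - \frac{159126}{114659} - \frac{252371}{5849918} = - \frac{959810658157}{670745747962}$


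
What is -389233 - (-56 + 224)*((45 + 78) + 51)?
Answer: -418465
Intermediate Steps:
-389233 - (-56 + 224)*((45 + 78) + 51) = -389233 - 168*(123 + 51) = -389233 - 168*174 = -389233 - 1*29232 = -389233 - 29232 = -418465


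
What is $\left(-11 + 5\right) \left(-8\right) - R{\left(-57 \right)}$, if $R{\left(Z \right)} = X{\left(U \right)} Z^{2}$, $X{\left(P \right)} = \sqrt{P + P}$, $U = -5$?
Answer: $48 - 3249 i \sqrt{10} \approx 48.0 - 10274.0 i$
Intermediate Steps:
$X{\left(P \right)} = \sqrt{2} \sqrt{P}$ ($X{\left(P \right)} = \sqrt{2 P} = \sqrt{2} \sqrt{P}$)
$R{\left(Z \right)} = i \sqrt{10} Z^{2}$ ($R{\left(Z \right)} = \sqrt{2} \sqrt{-5} Z^{2} = \sqrt{2} i \sqrt{5} Z^{2} = i \sqrt{10} Z^{2}$)
$\left(-11 + 5\right) \left(-8\right) - R{\left(-57 \right)} = \left(-11 + 5\right) \left(-8\right) - i \sqrt{10} \left(-57\right)^{2} = \left(-6\right) \left(-8\right) - i \sqrt{10} \cdot 3249 = 48 - 3249 i \sqrt{10}$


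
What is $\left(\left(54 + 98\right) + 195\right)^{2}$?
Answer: $120409$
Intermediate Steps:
$\left(\left(54 + 98\right) + 195\right)^{2} = \left(152 + 195\right)^{2} = 347^{2} = 120409$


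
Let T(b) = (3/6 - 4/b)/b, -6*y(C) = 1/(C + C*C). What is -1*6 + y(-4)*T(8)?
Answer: -6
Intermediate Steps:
y(C) = -1/(6*(C + C**2)) (y(C) = -1/(6*(C + C*C)) = -1/(6*(C + C**2)))
T(b) = (1/2 - 4/b)/b (T(b) = (3*(1/6) - 4/b)/b = (1/2 - 4/b)/b)
-1*6 + y(-4)*T(8) = -1*6 + (-1/6/(-4*(1 - 4)))*((1/2)*(-8 + 8)/8**2) = -6 + (-1/6*(-1/4)/(-3))*((1/2)*(1/64)*0) = -6 - 1/6*(-1/4)*(-1/3)*0 = -6 - 1/72*0 = -6 + 0 = -6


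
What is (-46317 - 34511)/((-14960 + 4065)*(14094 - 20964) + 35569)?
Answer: -80828/74884219 ≈ -0.0010794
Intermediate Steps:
(-46317 - 34511)/((-14960 + 4065)*(14094 - 20964) + 35569) = -80828/(-10895*(-6870) + 35569) = -80828/(74848650 + 35569) = -80828/74884219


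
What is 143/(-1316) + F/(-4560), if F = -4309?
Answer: 1254641/1500240 ≈ 0.83629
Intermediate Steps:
143/(-1316) + F/(-4560) = 143/(-1316) - 4309/(-4560) = 143*(-1/1316) - 4309*(-1/4560) = -143/1316 + 4309/4560 = 1254641/1500240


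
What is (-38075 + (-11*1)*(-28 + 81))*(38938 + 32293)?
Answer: -2753647998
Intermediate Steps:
(-38075 + (-11*1)*(-28 + 81))*(38938 + 32293) = (-38075 - 11*53)*71231 = (-38075 - 583)*71231 = -38658*71231 = -2753647998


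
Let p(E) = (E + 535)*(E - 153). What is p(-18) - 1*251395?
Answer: -339802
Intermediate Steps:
p(E) = (-153 + E)*(535 + E) (p(E) = (535 + E)*(-153 + E) = (-153 + E)*(535 + E))
p(-18) - 1*251395 = (-81855 + (-18)² + 382*(-18)) - 1*251395 = (-81855 + 324 - 6876) - 251395 = -88407 - 251395 = -339802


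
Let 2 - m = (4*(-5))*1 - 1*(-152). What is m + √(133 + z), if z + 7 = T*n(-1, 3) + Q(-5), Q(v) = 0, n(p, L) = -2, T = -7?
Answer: -130 + 2*√35 ≈ -118.17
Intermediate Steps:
z = 7 (z = -7 + (-7*(-2) + 0) = -7 + (14 + 0) = -7 + 14 = 7)
m = -130 (m = 2 - ((4*(-5))*1 - 1*(-152)) = 2 - (-20*1 + 152) = 2 - (-20 + 152) = 2 - 1*132 = 2 - 132 = -130)
m + √(133 + z) = -130 + √(133 + 7) = -130 + √140 = -130 + 2*√35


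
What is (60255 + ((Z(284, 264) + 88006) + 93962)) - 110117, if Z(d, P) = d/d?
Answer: 132107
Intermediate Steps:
Z(d, P) = 1
(60255 + ((Z(284, 264) + 88006) + 93962)) - 110117 = (60255 + ((1 + 88006) + 93962)) - 110117 = (60255 + (88007 + 93962)) - 110117 = (60255 + 181969) - 110117 = 242224 - 110117 = 132107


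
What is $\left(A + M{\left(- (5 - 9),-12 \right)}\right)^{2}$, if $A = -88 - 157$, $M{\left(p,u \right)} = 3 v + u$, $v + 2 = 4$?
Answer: $63001$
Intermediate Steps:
$v = 2$ ($v = -2 + 4 = 2$)
$M{\left(p,u \right)} = 6 + u$ ($M{\left(p,u \right)} = 3 \cdot 2 + u = 6 + u$)
$A = -245$
$\left(A + M{\left(- (5 - 9),-12 \right)}\right)^{2} = \left(-245 + \left(6 - 12\right)\right)^{2} = \left(-245 - 6\right)^{2} = \left(-251\right)^{2} = 63001$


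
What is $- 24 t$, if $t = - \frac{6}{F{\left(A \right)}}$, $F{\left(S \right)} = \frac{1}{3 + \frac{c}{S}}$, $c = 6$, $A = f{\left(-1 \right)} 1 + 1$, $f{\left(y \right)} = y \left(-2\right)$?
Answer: $720$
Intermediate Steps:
$f{\left(y \right)} = - 2 y$
$A = 3$ ($A = \left(-2\right) \left(-1\right) 1 + 1 = 2 \cdot 1 + 1 = 2 + 1 = 3$)
$F{\left(S \right)} = \frac{1}{3 + \frac{6}{S}}$
$t = -30$ ($t = - \frac{6}{\frac{1}{3} \cdot 3 \frac{1}{2 + 3}} = - \frac{6}{\frac{1}{3} \cdot 3 \cdot \frac{1}{5}} = - 6 \frac{1}{\frac{1}{5}} = \left(-6\right) 5 = -30$)
$- 24 t = \left(-24\right) \left(-30\right) = 720$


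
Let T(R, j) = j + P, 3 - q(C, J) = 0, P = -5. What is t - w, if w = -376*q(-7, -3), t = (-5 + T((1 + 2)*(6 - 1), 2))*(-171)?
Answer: 2496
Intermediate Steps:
q(C, J) = 3 (q(C, J) = 3 - 1*0 = 3 + 0 = 3)
T(R, j) = -5 + j (T(R, j) = j - 5 = -5 + j)
t = 1368 (t = (-5 + (-5 + 2))*(-171) = (-5 - 3)*(-171) = -8*(-171) = 1368)
w = -1128 (w = -376*3 = -1128)
t - w = 1368 - 1*(-1128) = 1368 + 1128 = 2496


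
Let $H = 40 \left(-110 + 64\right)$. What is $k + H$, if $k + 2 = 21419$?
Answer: $19577$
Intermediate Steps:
$k = 21417$ ($k = -2 + 21419 = 21417$)
$H = -1840$ ($H = 40 \left(-46\right) = -1840$)
$k + H = 21417 - 1840 = 19577$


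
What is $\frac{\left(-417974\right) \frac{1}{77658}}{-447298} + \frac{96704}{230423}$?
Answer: $\frac{1679616189809069}{4002017550359766} \approx 0.41969$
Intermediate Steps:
$\frac{\left(-417974\right) \frac{1}{77658}}{-447298} + \frac{96704}{230423} = \left(-417974\right) \frac{1}{77658} \left(- \frac{1}{447298}\right) + 96704 \cdot \frac{1}{230423} = \left(- \frac{208987}{38829}\right) \left(- \frac{1}{447298}\right) + \frac{96704}{230423} = \frac{208987}{17368134042} + \frac{96704}{230423} = \frac{1679616189809069}{4002017550359766}$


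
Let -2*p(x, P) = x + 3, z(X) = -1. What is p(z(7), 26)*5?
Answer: -5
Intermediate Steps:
p(x, P) = -3/2 - x/2 (p(x, P) = -(x + 3)/2 = -(3 + x)/2 = -3/2 - x/2)
p(z(7), 26)*5 = (-3/2 - 1/2*(-1))*5 = (-3/2 + 1/2)*5 = -1*5 = -5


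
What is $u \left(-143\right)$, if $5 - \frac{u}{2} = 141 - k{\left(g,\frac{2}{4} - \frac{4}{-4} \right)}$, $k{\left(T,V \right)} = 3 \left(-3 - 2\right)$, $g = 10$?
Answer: $43186$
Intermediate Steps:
$k{\left(T,V \right)} = -15$ ($k{\left(T,V \right)} = 3 \left(-5\right) = -15$)
$u = -302$ ($u = 10 - 2 \left(141 - -15\right) = 10 - 2 \left(141 + 15\right) = 10 - 312 = -302$)
$u \left(-143\right) = \left(-302\right) \left(-143\right) = 43186$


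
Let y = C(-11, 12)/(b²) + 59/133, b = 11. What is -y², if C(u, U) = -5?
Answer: -41912676/258984649 ≈ -0.16183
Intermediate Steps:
y = 6474/16093 (y = -5/(11²) + 59/133 = -5/121 + 59*(1/133) = -5*1/121 + 59/133 = -5/121 + 59/133 = 6474/16093 ≈ 0.40229)
-y² = -(6474/16093)² = -1*41912676/258984649 = -41912676/258984649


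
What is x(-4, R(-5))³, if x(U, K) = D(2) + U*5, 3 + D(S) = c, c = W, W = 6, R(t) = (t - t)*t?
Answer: -4913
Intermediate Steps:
R(t) = 0 (R(t) = 0*t = 0)
c = 6
D(S) = 3 (D(S) = -3 + 6 = 3)
x(U, K) = 3 + 5*U (x(U, K) = 3 + U*5 = 3 + 5*U)
x(-4, R(-5))³ = (3 + 5*(-4))³ = (3 - 20)³ = (-17)³ = -4913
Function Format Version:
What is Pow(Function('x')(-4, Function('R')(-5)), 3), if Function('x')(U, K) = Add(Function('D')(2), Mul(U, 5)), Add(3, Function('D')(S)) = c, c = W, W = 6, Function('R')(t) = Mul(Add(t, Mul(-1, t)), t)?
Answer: -4913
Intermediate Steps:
Function('R')(t) = 0 (Function('R')(t) = Mul(0, t) = 0)
c = 6
Function('D')(S) = 3 (Function('D')(S) = Add(-3, 6) = 3)
Function('x')(U, K) = Add(3, Mul(5, U)) (Function('x')(U, K) = Add(3, Mul(U, 5)) = Add(3, Mul(5, U)))
Pow(Function('x')(-4, Function('R')(-5)), 3) = Pow(Add(3, Mul(5, -4)), 3) = Pow(Add(3, -20), 3) = Pow(-17, 3) = -4913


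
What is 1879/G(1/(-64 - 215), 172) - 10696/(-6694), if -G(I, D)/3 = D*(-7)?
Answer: 25605989/12089364 ≈ 2.1181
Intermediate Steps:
G(I, D) = 21*D (G(I, D) = -3*D*(-7) = -(-21)*D = 21*D)
1879/G(1/(-64 - 215), 172) - 10696/(-6694) = 1879/((21*172)) - 10696/(-6694) = 1879/3612 - 10696*(-1/6694) = 1879*(1/3612) + 5348/3347 = 1879/3612 + 5348/3347 = 25605989/12089364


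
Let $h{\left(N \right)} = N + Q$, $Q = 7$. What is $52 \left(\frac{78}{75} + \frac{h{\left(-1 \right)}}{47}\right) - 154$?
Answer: $- \frac{109606}{1175} \approx -93.282$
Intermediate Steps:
$h{\left(N \right)} = 7 + N$ ($h{\left(N \right)} = N + 7 = 7 + N$)
$52 \left(\frac{78}{75} + \frac{h{\left(-1 \right)}}{47}\right) - 154 = 52 \left(\frac{78}{75} + \frac{7 - 1}{47}\right) - 154 = 52 \left(78 \cdot \frac{1}{75} + 6 \cdot \frac{1}{47}\right) - 154 = 52 \left(\frac{26}{25} + \frac{6}{47}\right) - 154 = 52 \cdot \frac{1372}{1175} - 154 = \frac{71344}{1175} - 154 = - \frac{109606}{1175}$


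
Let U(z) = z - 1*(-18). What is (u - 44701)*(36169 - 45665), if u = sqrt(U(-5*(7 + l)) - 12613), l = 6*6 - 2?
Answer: 424480696 - 759680*I*sqrt(2) ≈ 4.2448e+8 - 1.0744e+6*I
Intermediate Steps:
l = 34 (l = 36 - 2 = 34)
U(z) = 18 + z (U(z) = z + 18 = 18 + z)
u = 80*I*sqrt(2) (u = sqrt((18 - 5*(7 + 34)) - 12613) = sqrt((18 - 5*41) - 12613) = sqrt((18 - 205) - 12613) = sqrt(-187 - 12613) = sqrt(-12800) = 80*I*sqrt(2) ≈ 113.14*I)
(u - 44701)*(36169 - 45665) = (80*I*sqrt(2) - 44701)*(36169 - 45665) = (-44701 + 80*I*sqrt(2))*(-9496) = 424480696 - 759680*I*sqrt(2)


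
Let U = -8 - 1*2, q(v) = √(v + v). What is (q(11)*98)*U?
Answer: -980*√22 ≈ -4596.6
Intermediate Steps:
q(v) = √2*√v (q(v) = √(2*v) = √2*√v)
U = -10 (U = -8 - 2 = -10)
(q(11)*98)*U = ((√2*√11)*98)*(-10) = (√22*98)*(-10) = (98*√22)*(-10) = -980*√22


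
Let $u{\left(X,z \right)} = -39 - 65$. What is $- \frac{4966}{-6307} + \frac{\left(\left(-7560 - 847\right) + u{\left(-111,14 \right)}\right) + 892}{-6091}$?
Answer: $\frac{78300939}{38415937} \approx 2.0382$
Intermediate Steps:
$u{\left(X,z \right)} = -104$ ($u{\left(X,z \right)} = -39 - 65 = -104$)
$- \frac{4966}{-6307} + \frac{\left(\left(-7560 - 847\right) + u{\left(-111,14 \right)}\right) + 892}{-6091} = - \frac{4966}{-6307} + \frac{\left(\left(-7560 - 847\right) - 104\right) + 892}{-6091} = \left(-4966\right) \left(- \frac{1}{6307}\right) + \left(\left(\left(-7560 - 847\right) - 104\right) + 892\right) \left(- \frac{1}{6091}\right) = \frac{4966}{6307} + \left(\left(-8407 - 104\right) + 892\right) \left(- \frac{1}{6091}\right) = \frac{4966}{6307} + \left(-8511 + 892\right) \left(- \frac{1}{6091}\right) = \frac{4966}{6307} - - \frac{7619}{6091} = \frac{4966}{6307} + \frac{7619}{6091} = \frac{78300939}{38415937}$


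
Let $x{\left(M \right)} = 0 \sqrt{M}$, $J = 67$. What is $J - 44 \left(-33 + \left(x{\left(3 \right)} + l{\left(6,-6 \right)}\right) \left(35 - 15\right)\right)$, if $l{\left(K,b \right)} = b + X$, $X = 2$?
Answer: $5039$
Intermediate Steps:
$l{\left(K,b \right)} = 2 + b$ ($l{\left(K,b \right)} = b + 2 = 2 + b$)
$x{\left(M \right)} = 0$
$J - 44 \left(-33 + \left(x{\left(3 \right)} + l{\left(6,-6 \right)}\right) \left(35 - 15\right)\right) = 67 - 44 \left(-33 + \left(0 + \left(2 - 6\right)\right) \left(35 - 15\right)\right) = 67 - 44 \left(-33 + \left(0 - 4\right) 20\right) = 67 - 44 \left(-33 - 80\right) = 67 - -4972 = 67 + 4972 = 5039$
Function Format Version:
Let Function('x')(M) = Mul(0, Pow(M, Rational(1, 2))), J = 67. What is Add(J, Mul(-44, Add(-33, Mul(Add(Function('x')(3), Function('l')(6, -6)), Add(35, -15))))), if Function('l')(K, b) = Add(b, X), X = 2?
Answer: 5039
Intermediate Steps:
Function('l')(K, b) = Add(2, b) (Function('l')(K, b) = Add(b, 2) = Add(2, b))
Function('x')(M) = 0
Add(J, Mul(-44, Add(-33, Mul(Add(Function('x')(3), Function('l')(6, -6)), Add(35, -15))))) = Add(67, Mul(-44, Add(-33, Mul(Add(0, Add(2, -6)), Add(35, -15))))) = Add(67, Mul(-44, Add(-33, Mul(Add(0, -4), 20)))) = Add(67, Mul(-44, Add(-33, Mul(-4, 20)))) = Add(67, Mul(-44, Add(-33, -80))) = Add(67, Mul(-44, -113)) = Add(67, 4972) = 5039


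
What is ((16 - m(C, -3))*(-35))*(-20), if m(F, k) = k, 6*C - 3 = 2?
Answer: 13300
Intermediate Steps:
C = 5/6 (C = 1/2 + (1/6)*2 = 1/2 + 1/3 = 5/6 ≈ 0.83333)
((16 - m(C, -3))*(-35))*(-20) = ((16 - 1*(-3))*(-35))*(-20) = ((16 + 3)*(-35))*(-20) = (19*(-35))*(-20) = -665*(-20) = 13300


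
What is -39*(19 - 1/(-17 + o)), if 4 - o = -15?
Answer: -1443/2 ≈ -721.50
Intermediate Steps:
o = 19 (o = 4 - 1*(-15) = 4 + 15 = 19)
-39*(19 - 1/(-17 + o)) = -39*(19 - 1/(-17 + 19)) = -39*(19 - 1/2) = -39*(19 - 1*½) = -39*(19 - ½) = -39*37/2 = -1443/2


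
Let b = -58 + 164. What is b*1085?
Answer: 115010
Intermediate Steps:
b = 106
b*1085 = 106*1085 = 115010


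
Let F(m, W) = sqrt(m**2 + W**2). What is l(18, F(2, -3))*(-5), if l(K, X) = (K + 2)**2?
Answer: -2000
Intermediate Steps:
F(m, W) = sqrt(W**2 + m**2)
l(K, X) = (2 + K)**2
l(18, F(2, -3))*(-5) = (2 + 18)**2*(-5) = 20**2*(-5) = 400*(-5) = -2000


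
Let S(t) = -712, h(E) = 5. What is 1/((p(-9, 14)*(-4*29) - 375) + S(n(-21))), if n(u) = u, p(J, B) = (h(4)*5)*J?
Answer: 1/25013 ≈ 3.9979e-5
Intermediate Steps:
p(J, B) = 25*J (p(J, B) = (5*5)*J = 25*J)
1/((p(-9, 14)*(-4*29) - 375) + S(n(-21))) = 1/(((25*(-9))*(-4*29) - 375) - 712) = 1/((-225*(-116) - 375) - 712) = 1/((26100 - 375) - 712) = 1/(25725 - 712) = 1/25013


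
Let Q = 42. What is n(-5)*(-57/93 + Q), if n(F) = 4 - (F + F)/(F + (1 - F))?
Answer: 17962/31 ≈ 579.42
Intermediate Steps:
n(F) = 4 - 2*F (n(F) = 4 - 2*F/1 = 4 - 2*F)
n(-5)*(-57/93 + Q) = (4 - 2*(-5))*(-57/93 + 42) = (4 + 10)*(-57*1/93 + 42) = 14*(-19/31 + 42) = 14*(1283/31) = 17962/31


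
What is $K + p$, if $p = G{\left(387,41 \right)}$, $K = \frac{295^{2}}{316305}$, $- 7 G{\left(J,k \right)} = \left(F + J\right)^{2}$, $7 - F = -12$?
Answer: $- \frac{1489652623}{63261} \approx -23548.0$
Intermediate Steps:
$F = 19$ ($F = 7 - -12 = 7 + 12 = 19$)
$G{\left(J,k \right)} = - \frac{\left(19 + J\right)^{2}}{7}$
$K = \frac{17405}{63261}$ ($K = 87025 \cdot \frac{1}{316305} = \frac{17405}{63261} \approx 0.27513$)
$p = -23548$ ($p = - \frac{\left(19 + 387\right)^{2}}{7} = - \frac{406^{2}}{7} = \left(- \frac{1}{7}\right) 164836 = -23548$)
$K + p = \frac{17405}{63261} - 23548 = - \frac{1489652623}{63261}$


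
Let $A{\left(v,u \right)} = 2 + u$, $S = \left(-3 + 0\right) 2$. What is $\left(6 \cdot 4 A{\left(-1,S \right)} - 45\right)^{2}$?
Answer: $19881$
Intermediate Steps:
$S = -6$ ($S = \left(-3\right) 2 = -6$)
$\left(6 \cdot 4 A{\left(-1,S \right)} - 45\right)^{2} = \left(6 \cdot 4 \left(2 - 6\right) - 45\right)^{2} = \left(24 \left(-4\right) - 45\right)^{2} = \left(-96 - 45\right)^{2} = \left(-141\right)^{2} = 19881$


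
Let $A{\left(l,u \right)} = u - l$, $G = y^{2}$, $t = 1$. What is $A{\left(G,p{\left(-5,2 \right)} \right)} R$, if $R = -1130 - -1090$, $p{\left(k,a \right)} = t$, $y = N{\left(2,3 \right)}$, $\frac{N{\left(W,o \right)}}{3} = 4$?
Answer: $5720$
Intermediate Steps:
$N{\left(W,o \right)} = 12$ ($N{\left(W,o \right)} = 3 \cdot 4 = 12$)
$y = 12$
$p{\left(k,a \right)} = 1$
$G = 144$ ($G = 12^{2} = 144$)
$R = -40$ ($R = -1130 + 1090 = -40$)
$A{\left(G,p{\left(-5,2 \right)} \right)} R = \left(1 - 144\right) \left(-40\right) = \left(-143\right) \left(-40\right) = 5720$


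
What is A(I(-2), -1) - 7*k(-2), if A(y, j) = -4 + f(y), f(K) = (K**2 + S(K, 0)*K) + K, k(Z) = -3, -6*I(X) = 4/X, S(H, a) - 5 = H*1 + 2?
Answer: 179/9 ≈ 19.889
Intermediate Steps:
S(H, a) = 7 + H (S(H, a) = 5 + (H*1 + 2) = 5 + (H + 2) = 5 + (2 + H) = 7 + H)
I(X) = -2/(3*X)
f(K) = K + K**2 + K*(7 + K) (f(K) = (K**2 + (7 + K)*K) + K = (K**2 + K*(7 + K)) + K = K + K**2 + K*(7 + K))
A(y, j) = -4 + 2*y*(4 + y)
A(I(-2), -1) - 7*k(-2) = (-4 + 2*(-2/3/(-2))*(4 - 2/3/(-2))) - 7*(-3) = (-4 + 2*(-2/3*(-1/2))*(4 - 2/3*(-1/2))) + 21 = (-4 + 2*(1/3)*(4 + 1/3)) + 21 = (-4 + 2*(1/3)*(13/3)) + 21 = (-4 + 26/9) + 21 = -10/9 + 21 = 179/9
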